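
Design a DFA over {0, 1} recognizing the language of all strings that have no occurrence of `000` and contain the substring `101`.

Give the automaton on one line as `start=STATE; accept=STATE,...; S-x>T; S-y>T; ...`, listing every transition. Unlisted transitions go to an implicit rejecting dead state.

start=S0; accept=S6,S7,S8; S0-0>S1; S0-1>S2; S1-0>S3; S1-1>S2; S2-0>S4; S2-1>S2; S3-0>S5; S3-1>S2; S4-0>S3; S4-1>S6; S5-0>S5; S5-1>S5; S6-0>S7; S6-1>S6; S7-0>S8; S7-1>S6; S8-0>S5; S8-1>S6

Build one automaton per condition and run them in lockstep. One (4 states) tracks partial matches of the forbidden pattern `000`; the other (4 states) tracks whether and how much of `101` has been seen. Each combined state is a pair, one component from each; accept when both components accept. Equivalent product states are then merged.
        0   1  
>  S0   S1  S2 
   S1   S3  S2 
   S2   S4  S2 
   S3   S5  S2 
   S4   S3  S6 
   S5   S5  S5 
 * S6   S7  S6 
 * S7   S8  S6 
 * S8   S5  S6 
(> = start, * = accepting)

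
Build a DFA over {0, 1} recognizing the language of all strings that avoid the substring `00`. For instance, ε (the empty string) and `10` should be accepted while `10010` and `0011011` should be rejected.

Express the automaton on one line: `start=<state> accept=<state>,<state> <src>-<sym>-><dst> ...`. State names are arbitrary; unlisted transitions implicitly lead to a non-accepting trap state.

This is the complement of 'contains `00`'. Use the same substring-matching states — s0 through s2 holding how much of `00` has just been matched — but flip the accepting set: everything except the trap s2 accepts.
        0   1  
>* s0   s1  s0 
 * s1   s2  s0 
   s2   s2  s2 
(> = start, * = accepting)

start=s0 accept=s0,s1 s0-0->s1 s0-1->s0 s1-0->s2 s1-1->s0 s2-0->s2 s2-1->s2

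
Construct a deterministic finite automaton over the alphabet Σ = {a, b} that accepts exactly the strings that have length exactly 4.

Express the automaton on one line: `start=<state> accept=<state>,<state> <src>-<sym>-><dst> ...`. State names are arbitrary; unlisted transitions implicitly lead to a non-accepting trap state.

Count input length up to 5: every symbol moves from s0 toward s5, which means 'more than 4' and absorbs. Accept from {s4}.
With 6 states:
        a   b  
>  s0   s1  s1 
   s1   s2  s2 
   s2   s3  s3 
   s3   s4  s4 
 * s4   s5  s5 
   s5   s5  s5 
(> = start, * = accepting)

start=s0 accept=s4 s0-a->s1 s0-b->s1 s1-a->s2 s1-b->s2 s2-a->s3 s2-b->s3 s3-a->s4 s3-b->s4 s4-a->s5 s4-b->s5 s5-a->s5 s5-b->s5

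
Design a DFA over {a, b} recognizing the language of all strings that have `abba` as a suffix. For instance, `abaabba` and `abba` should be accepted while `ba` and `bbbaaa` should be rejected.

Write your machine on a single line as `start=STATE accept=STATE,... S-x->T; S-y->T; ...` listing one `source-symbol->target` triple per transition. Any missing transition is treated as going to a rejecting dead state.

Remember how much of `abba` the current input suffix matches. State s0 means no match yet; s1 means the last symbol is `a`; s2 means the last 2 symbols are `ab`; s3 means the last 3 symbols are `abb`; s4 means the last 4 symbols are `abba`. Only s4 accepts. On a mismatch, fall back to the longest proper suffix that is still a prefix of `abba`.
        a   b  
>  s0   s1  s0 
   s1   s1  s2 
   s2   s1  s3 
   s3   s4  s0 
 * s4   s1  s2 
(> = start, * = accepting)

start=s0; accept=s4; s0-a->s1; s0-b->s0; s1-a->s1; s1-b->s2; s2-a->s1; s2-b->s3; s3-a->s4; s3-b->s0; s4-a->s1; s4-b->s2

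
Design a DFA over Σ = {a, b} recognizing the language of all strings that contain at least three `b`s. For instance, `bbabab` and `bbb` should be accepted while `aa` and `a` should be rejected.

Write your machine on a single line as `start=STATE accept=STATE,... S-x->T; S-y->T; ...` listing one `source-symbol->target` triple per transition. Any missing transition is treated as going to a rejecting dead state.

start=s0; accept=s3,s4; s0-a->s0; s0-b->s1; s1-a->s1; s1-b->s2; s2-a->s2; s2-b->s3; s3-a->s3; s3-b->s4; s4-a->s4; s4-b->s4

Count `b`s, saturating at 4: states s0 through s3 mean 0 through 3 `b`s seen; s4 means more than 3. Each `b` increments (capped at s4); other symbols loop. Accept from {s3, s4}.
A 5-state machine:
        a   b  
>  s0   s0  s1 
   s1   s1  s2 
   s2   s2  s3 
 * s3   s3  s4 
 * s4   s4  s4 
(> = start, * = accepting)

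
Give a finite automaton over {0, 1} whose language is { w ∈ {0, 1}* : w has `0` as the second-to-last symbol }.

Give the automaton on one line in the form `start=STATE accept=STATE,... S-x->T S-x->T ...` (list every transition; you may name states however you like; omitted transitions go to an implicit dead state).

Because acceptance depends on a position counted from the end, the machine has to buffer the most recent 2 symbols. Make each state the string of the last up-to-2 symbols read; on input `x` shift the window left and append `x`. Accept when the buffered window has length 2 and begins with `0`.
7 states suffice.
        0   1  
>  q0   q1  q2 
   q1   q3  q4 
   q2   q5  q6 
 * q3   q3  q4 
 * q4   q5  q6 
   q5   q3  q4 
   q6   q5  q6 
(> = start, * = accepting)

start=q0 accept=q3,q4 q0-0->q1 q0-1->q2 q1-0->q3 q1-1->q4 q2-0->q5 q2-1->q6 q3-0->q3 q3-1->q4 q4-0->q5 q4-1->q6 q5-0->q3 q5-1->q4 q6-0->q5 q6-1->q6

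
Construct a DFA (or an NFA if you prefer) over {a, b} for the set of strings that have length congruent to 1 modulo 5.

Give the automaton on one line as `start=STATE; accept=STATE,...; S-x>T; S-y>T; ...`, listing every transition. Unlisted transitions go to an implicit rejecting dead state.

Only the length mod 5 matters, so use a 5-cycle: from any state, every input symbol moves to the next state, wrapping q4 back to q0. Mark q1 accepting.
With 5 states:
        a   b  
>  q0   q1  q1 
 * q1   q2  q2 
   q2   q3  q3 
   q3   q4  q4 
   q4   q0  q0 
(> = start, * = accepting)

start=q0; accept=q1; q0-a>q1; q0-b>q1; q1-a>q2; q1-b>q2; q2-a>q3; q2-b>q3; q3-a>q4; q3-b>q4; q4-a>q0; q4-b>q0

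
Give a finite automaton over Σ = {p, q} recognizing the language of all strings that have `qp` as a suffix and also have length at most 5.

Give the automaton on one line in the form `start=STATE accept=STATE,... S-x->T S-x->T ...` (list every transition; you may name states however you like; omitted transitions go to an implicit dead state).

Run two small machines in parallel and take their product. One (3 states) tracks how much of the suffix `qp` has currently been matched; the other (7 states) tracks the input length, saturating at 6. Each combined state is a pair, one component from each; accept when both components accept.
          p    q  
>  s0     s1   s2 
   s1     s3   s4 
   s2     s5   s4 
   s3     s6   s7 
   s4     s8   s7 
 * s5     s6   s7 
   s6     s9  s10 
   s7    s11  s10 
 * s8     s9  s10 
   s9    s12  s13 
   s10   s14  s13 
 * s11   s12  s13 
   s12   s15  s16 
   s13   s17  s16 
 * s14   s15  s16 
   s15   s15  s16 
   s16   s17  s16 
   s17   s15  s16 
(> = start, * = accepting)

start=s0 accept=s5,s8,s11,s14 s0-p->s1 s0-q->s2 s1-p->s3 s1-q->s4 s2-p->s5 s2-q->s4 s3-p->s6 s3-q->s7 s4-p->s8 s4-q->s7 s5-p->s6 s5-q->s7 s6-p->s9 s6-q->s10 s7-p->s11 s7-q->s10 s8-p->s9 s8-q->s10 s9-p->s12 s9-q->s13 s10-p->s14 s10-q->s13 s11-p->s12 s11-q->s13 s12-p->s15 s12-q->s16 s13-p->s17 s13-q->s16 s14-p->s15 s14-q->s16 s15-p->s15 s15-q->s16 s16-p->s17 s16-q->s16 s17-p->s15 s17-q->s16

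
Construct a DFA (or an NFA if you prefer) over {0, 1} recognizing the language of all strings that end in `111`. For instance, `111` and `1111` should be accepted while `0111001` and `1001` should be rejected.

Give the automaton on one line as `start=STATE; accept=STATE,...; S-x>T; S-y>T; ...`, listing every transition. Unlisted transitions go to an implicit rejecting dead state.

start=S0; accept=S3; S0-0>S0; S0-1>S1; S1-0>S0; S1-1>S2; S2-0>S0; S2-1>S3; S3-0>S0; S3-1>S3

Remember how much of `111` the current input suffix matches. State S0 means no match yet; S1 means the last symbol is `1`; S2 means the last 2 symbols are `11`; S3 means the last 3 symbols are `111`. Only S3 accepts. On a mismatch, fall back to the longest proper suffix that is still a prefix of `111`.
4 states suffice.
        0   1  
>  S0   S0  S1 
   S1   S0  S2 
   S2   S0  S3 
 * S3   S0  S3 
(> = start, * = accepting)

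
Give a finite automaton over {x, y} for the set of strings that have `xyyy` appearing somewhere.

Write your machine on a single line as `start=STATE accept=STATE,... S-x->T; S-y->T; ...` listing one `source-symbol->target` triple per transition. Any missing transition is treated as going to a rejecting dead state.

Track how much of `xyyy` has been matched so far: state A is no progress, E is the absorbing accept state reached once `xyyy` has occurred. Intermediate states record partial matches; on a mismatch, fall back to the longest reusable overlap.
A 5-state machine:
       x  y 
>  A   B  A 
   B   B  C 
   C   B  D 
   D   B  E 
 * E   E  E 
(> = start, * = accepting)

start=A; accept=E; A-x->B; A-y->A; B-x->B; B-y->C; C-x->B; C-y->D; D-x->B; D-y->E; E-x->E; E-y->E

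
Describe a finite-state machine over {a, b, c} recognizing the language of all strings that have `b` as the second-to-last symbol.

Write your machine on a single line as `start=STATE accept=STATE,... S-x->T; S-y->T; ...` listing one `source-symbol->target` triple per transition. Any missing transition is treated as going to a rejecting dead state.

start=q0; accept=q7,q8,q9; q0-a->q1; q0-b->q2; q0-c->q3; q1-a->q4; q1-b->q5; q1-c->q6; q2-a->q7; q2-b->q8; q2-c->q9; q3-a->q10; q3-b->q11; q3-c->q12; q4-a->q4; q4-b->q5; q4-c->q6; q5-a->q7; q5-b->q8; q5-c->q9; q6-a->q10; q6-b->q11; q6-c->q12; q7-a->q4; q7-b->q5; q7-c->q6; q8-a->q7; q8-b->q8; q8-c->q9; q9-a->q10; q9-b->q11; q9-c->q12; q10-a->q4; q10-b->q5; q10-c->q6; q11-a->q7; q11-b->q8; q11-c->q9; q12-a->q10; q12-b->q11; q12-c->q12

A DFA must remember the last 2 symbols (since which symbol is second-to-last isn't known until the input ends). Use one state per possible window of the last ≤2 symbols; accept from those whose window starts with `b`.
13 states suffice.
          a    b    c  
>  q0     q1   q2   q3 
   q1     q4   q5   q6 
   q2     q7   q8   q9 
   q3    q10  q11  q12 
   q4     q4   q5   q6 
   q5     q7   q8   q9 
   q6    q10  q11  q12 
 * q7     q4   q5   q6 
 * q8     q7   q8   q9 
 * q9    q10  q11  q12 
   q10    q4   q5   q6 
   q11    q7   q8   q9 
   q12   q10  q11  q12 
(> = start, * = accepting)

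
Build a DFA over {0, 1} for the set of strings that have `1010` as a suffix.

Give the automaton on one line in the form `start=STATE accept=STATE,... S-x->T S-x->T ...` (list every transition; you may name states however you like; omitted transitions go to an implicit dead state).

start=q0 accept=q4 q0-0->q0 q0-1->q1 q1-0->q2 q1-1->q1 q2-0->q0 q2-1->q3 q3-0->q4 q3-1->q1 q4-0->q0 q4-1->q3

Let each state record the length of the longest suffix of the input read so far that is also a prefix of `1010`. q1 means the last symbol is `1`; q2 means the last 2 symbols are `10`; q3 means the last 3 symbols are `101`; q4 means the last 4 symbols are `1010`. Accept only at q4, where the string currently ends in `1010`.
5 states suffice.
        0   1  
>  q0   q0  q1 
   q1   q2  q1 
   q2   q0  q3 
   q3   q4  q1 
 * q4   q0  q3 
(> = start, * = accepting)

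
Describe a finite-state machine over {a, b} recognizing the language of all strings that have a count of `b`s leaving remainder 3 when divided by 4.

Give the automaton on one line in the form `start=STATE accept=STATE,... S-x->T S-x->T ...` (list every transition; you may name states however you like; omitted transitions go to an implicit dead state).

start=S0 accept=S3 S0-a->S0 S0-b->S1 S1-a->S1 S1-b->S2 S2-a->S2 S2-b->S3 S3-a->S3 S3-b->S0

The only thing that matters is how many `b`s have appeared, reduced mod 4. Use one state per residue: S0 for 0, …, S3 for 3. Reading `b` moves to the next residue; anything else stays put. S3 is accepting.
A 4-state machine:
        a   b  
>  S0   S0  S1 
   S1   S1  S2 
   S2   S2  S3 
 * S3   S3  S0 
(> = start, * = accepting)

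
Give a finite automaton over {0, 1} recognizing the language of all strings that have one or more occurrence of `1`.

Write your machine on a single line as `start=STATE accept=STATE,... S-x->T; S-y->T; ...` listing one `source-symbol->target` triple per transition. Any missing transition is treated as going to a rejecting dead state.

Count `1`s, saturating at 2: state s0 means no `1` yet, s1 means one `1` seen, s2 means more than one. Each `1` increments (capped at s2); other symbols loop. Accept from {s1, s2}.
With 3 states:
        0   1  
>  s0   s0  s1 
 * s1   s1  s2 
 * s2   s2  s2 
(> = start, * = accepting)

start=s0; accept=s1,s2; s0-0->s0; s0-1->s1; s1-0->s1; s1-1->s2; s2-0->s2; s2-1->s2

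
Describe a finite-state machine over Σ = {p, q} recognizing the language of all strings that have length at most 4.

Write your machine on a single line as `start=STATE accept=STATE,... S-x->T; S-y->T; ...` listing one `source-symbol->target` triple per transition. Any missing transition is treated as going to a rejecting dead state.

start=s0; accept=s0,s1,s2,s3,s4; s0-p->s1; s0-q->s1; s1-p->s2; s1-q->s2; s2-p->s3; s2-q->s3; s3-p->s4; s3-q->s4; s4-p->s5; s4-q->s5; s5-p->s5; s5-q->s5

Count input length up to 5: every symbol moves from s0 toward s5, which means 'more than 4' and absorbs. Accept from {s0, s1, s2, s3, s4}.
6 states suffice.
        p   q  
>* s0   s1  s1 
 * s1   s2  s2 
 * s2   s3  s3 
 * s3   s4  s4 
 * s4   s5  s5 
   s5   s5  s5 
(> = start, * = accepting)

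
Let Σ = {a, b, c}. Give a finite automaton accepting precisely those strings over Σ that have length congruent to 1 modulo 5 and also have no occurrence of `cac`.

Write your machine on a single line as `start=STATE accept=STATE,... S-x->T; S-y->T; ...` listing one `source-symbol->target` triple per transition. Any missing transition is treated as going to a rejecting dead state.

Build one automaton per condition and run them in lockstep. The first has 5 states tracking the input length modulo 5; the second has 4 states tracking partial matches of the forbidden pattern `cac`. A product state is a pair (one from each), accepting exactly when both do.
With 20 states:
          a    b    c  
>  s0     s1   s1   s2 
 * s1     s3   s3   s4 
 * s2     s5   s3   s4 
   s3     s6   s6   s7 
   s4     s8   s6   s7 
   s5     s6   s6   s9 
   s6    s10  s10  s11 
   s7    s12  s10  s11 
   s8    s10  s10  s13 
   s9    s13  s13  s13 
   s10    s0   s0  s14 
   s11   s15   s0  s14 
   s12    s0   s0  s16 
   s13   s16  s16  s16 
   s14   s17   s1   s2 
   s15    s1   s1  s18 
   s16   s18  s18  s18 
 * s17    s3   s3  s19 
   s18   s19  s19  s19 
   s19    s9   s9   s9 
(> = start, * = accepting)

start=s0; accept=s1,s2,s17; s0-a->s1; s0-b->s1; s0-c->s2; s1-a->s3; s1-b->s3; s1-c->s4; s2-a->s5; s2-b->s3; s2-c->s4; s3-a->s6; s3-b->s6; s3-c->s7; s4-a->s8; s4-b->s6; s4-c->s7; s5-a->s6; s5-b->s6; s5-c->s9; s6-a->s10; s6-b->s10; s6-c->s11; s7-a->s12; s7-b->s10; s7-c->s11; s8-a->s10; s8-b->s10; s8-c->s13; s9-a->s13; s9-b->s13; s9-c->s13; s10-a->s0; s10-b->s0; s10-c->s14; s11-a->s15; s11-b->s0; s11-c->s14; s12-a->s0; s12-b->s0; s12-c->s16; s13-a->s16; s13-b->s16; s13-c->s16; s14-a->s17; s14-b->s1; s14-c->s2; s15-a->s1; s15-b->s1; s15-c->s18; s16-a->s18; s16-b->s18; s16-c->s18; s17-a->s3; s17-b->s3; s17-c->s19; s18-a->s19; s18-b->s19; s18-c->s19; s19-a->s9; s19-b->s9; s19-c->s9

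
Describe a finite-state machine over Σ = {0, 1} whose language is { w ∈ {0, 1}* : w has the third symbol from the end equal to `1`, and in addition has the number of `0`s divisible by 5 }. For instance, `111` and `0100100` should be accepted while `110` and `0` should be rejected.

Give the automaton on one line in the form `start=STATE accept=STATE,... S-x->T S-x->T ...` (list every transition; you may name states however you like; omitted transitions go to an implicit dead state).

start=A accept=G,N,O,P A-0->B A-1->C B-0->D B-1->B C-0->B C-1->E D-0->F D-1->D E-0->B E-1->G F-0->H F-1->I G-0->B G-1->G H-0->A H-1->J I-0->K I-1->I J-0->L J-1->M K-0->N K-1->J L-0->B L-1->O M-0->P M-1->M N-0->B N-1->C O-0->B O-1->E P-0->B P-1->O

Build one automaton per condition and run them in lockstep. The first has 15 states tracking the last 3 symbols read; the second has 5 states tracking the count of `0`s modulo 5. A product state is a pair (one from each), accepting exactly when both do. Minimizing collapses redundant product states.
16 states suffice.
       0  1 
>  A   B  C 
   B   D  B 
   C   B  E 
   D   F  D 
   E   B  G 
   F   H  I 
 * G   B  G 
   H   A  J 
   I   K  I 
   J   L  M 
   K   N  J 
   L   B  O 
   M   P  M 
 * N   B  C 
 * O   B  E 
 * P   B  O 
(> = start, * = accepting)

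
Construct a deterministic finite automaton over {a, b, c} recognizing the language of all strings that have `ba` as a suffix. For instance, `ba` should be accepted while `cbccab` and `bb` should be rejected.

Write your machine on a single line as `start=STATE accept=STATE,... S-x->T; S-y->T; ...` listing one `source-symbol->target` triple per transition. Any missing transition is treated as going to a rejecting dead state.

Let each state record the length of the longest suffix of the input read so far that is also a prefix of `ba`. s1 means the last symbol is `b`; s2 means the last 2 symbols are `ba`. Accept only at s2, where the string currently ends in `ba`.
A 3-state machine:
        a   b   c  
>  s0   s0  s1  s0 
   s1   s2  s1  s0 
 * s2   s0  s1  s0 
(> = start, * = accepting)

start=s0; accept=s2; s0-a->s0; s0-b->s1; s0-c->s0; s1-a->s2; s1-b->s1; s1-c->s0; s2-a->s0; s2-b->s1; s2-c->s0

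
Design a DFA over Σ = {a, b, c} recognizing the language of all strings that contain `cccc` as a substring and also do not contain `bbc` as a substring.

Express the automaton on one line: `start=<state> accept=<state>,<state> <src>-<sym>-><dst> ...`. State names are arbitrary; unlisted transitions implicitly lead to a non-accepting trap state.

Handle the two conditions separately and then intersect. The first has 5 states tracking whether and how much of `cccc` has been seen; the second has 4 states tracking partial matches of the forbidden pattern `bbc`. A product state is a pair (one from each), accepting exactly when both do.
14 states suffice.
          a    b    c  
>  s0     s0   s1   s2 
   s1     s0   s3   s2 
   s2     s0   s1   s4 
   s3     s0   s3   s5 
   s4     s0   s1   s6 
   s5     s7   s7   s8 
   s6     s0   s1   s9 
   s7     s7   s7   s5 
   s8     s7   s7  s10 
 * s9     s9  s11   s9 
   s10    s7   s7  s12 
 * s11    s9  s13   s9 
   s12   s12  s12  s12 
 * s13    s9  s13  s12 
(> = start, * = accepting)

start=s0 accept=s9,s11,s13 s0-a->s0 s0-b->s1 s0-c->s2 s1-a->s0 s1-b->s3 s1-c->s2 s2-a->s0 s2-b->s1 s2-c->s4 s3-a->s0 s3-b->s3 s3-c->s5 s4-a->s0 s4-b->s1 s4-c->s6 s5-a->s7 s5-b->s7 s5-c->s8 s6-a->s0 s6-b->s1 s6-c->s9 s7-a->s7 s7-b->s7 s7-c->s5 s8-a->s7 s8-b->s7 s8-c->s10 s9-a->s9 s9-b->s11 s9-c->s9 s10-a->s7 s10-b->s7 s10-c->s12 s11-a->s9 s11-b->s13 s11-c->s9 s12-a->s12 s12-b->s12 s12-c->s12 s13-a->s9 s13-b->s13 s13-c->s12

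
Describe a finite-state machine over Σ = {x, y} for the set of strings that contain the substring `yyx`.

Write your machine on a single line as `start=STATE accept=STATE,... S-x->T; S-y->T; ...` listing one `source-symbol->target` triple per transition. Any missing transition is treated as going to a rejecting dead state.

Track how much of `yyx` has been matched so far: state q0 is no progress, q3 is the absorbing accept state reached once `yyx` has occurred. Intermediate states record partial matches; on a mismatch, fall back to the longest reusable overlap.
A 4-state machine:
        x   y  
>  q0   q0  q1 
   q1   q0  q2 
   q2   q3  q2 
 * q3   q3  q3 
(> = start, * = accepting)

start=q0; accept=q3; q0-x->q0; q0-y->q1; q1-x->q0; q1-y->q2; q2-x->q3; q2-y->q2; q3-x->q3; q3-y->q3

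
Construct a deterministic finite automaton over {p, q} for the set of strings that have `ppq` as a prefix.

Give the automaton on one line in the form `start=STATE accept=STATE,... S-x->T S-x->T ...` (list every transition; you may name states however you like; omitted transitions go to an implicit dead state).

Walk along `ppq` while the input agrees: from s0 take `p` to s1, and so on. Any deviation drops to the rejecting sink s4. Once s3 is reached the prefix is confirmed and every continuation is accepted.
        p   q  
>  s0   s1  s4 
   s1   s2  s4 
   s2   s4  s3 
 * s3   s3  s3 
   s4   s4  s4 
(> = start, * = accepting)

start=s0 accept=s3 s0-p->s1 s0-q->s4 s1-p->s2 s1-q->s4 s2-p->s4 s2-q->s3 s3-p->s3 s3-q->s3 s4-p->s4 s4-q->s4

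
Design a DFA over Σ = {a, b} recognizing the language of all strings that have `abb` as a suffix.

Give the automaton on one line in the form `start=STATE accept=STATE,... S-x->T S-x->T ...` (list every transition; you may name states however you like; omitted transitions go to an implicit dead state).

start=S0 accept=S3 S0-a->S1 S0-b->S0 S1-a->S1 S1-b->S2 S2-a->S1 S2-b->S3 S3-a->S1 S3-b->S0

Remember how much of `abb` the current input suffix matches. State S0 means no match yet; S1 means the last symbol is `a`; S2 means the last 2 symbols are `ab`; S3 means the last 3 symbols are `abb`. Only S3 accepts. On a mismatch, fall back to the longest proper suffix that is still a prefix of `abb`.
4 states suffice.
        a   b  
>  S0   S1  S0 
   S1   S1  S2 
   S2   S1  S3 
 * S3   S1  S0 
(> = start, * = accepting)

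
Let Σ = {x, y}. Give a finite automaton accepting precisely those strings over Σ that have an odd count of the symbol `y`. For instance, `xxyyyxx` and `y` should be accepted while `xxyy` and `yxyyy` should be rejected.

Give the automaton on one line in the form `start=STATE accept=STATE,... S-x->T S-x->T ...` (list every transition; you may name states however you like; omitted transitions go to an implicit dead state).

The only thing that matters is how many `y`s have appeared, reduced mod 2. Use one state per residue: S0 for 0, …, S1 for 1. Reading `y` moves to the next residue; anything else stays put. S1 is accepting.
2 states suffice.
        x   y  
>  S0   S0  S1 
 * S1   S1  S0 
(> = start, * = accepting)

start=S0 accept=S1 S0-x->S0 S0-y->S1 S1-x->S1 S1-y->S0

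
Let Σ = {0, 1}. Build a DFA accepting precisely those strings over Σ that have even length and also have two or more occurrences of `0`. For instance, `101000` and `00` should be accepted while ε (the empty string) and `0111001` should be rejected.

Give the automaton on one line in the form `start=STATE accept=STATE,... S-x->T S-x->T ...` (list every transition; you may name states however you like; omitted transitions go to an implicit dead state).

start=S0 accept=S3 S0-0->S1 S0-1->S2 S1-0->S3 S1-1->S4 S2-0->S4 S2-1->S0 S3-0->S5 S3-1->S5 S4-0->S5 S4-1->S1 S5-0->S3 S5-1->S3

Build one automaton per condition and run them in lockstep. One (2 states) tracks the input length modulo 2; the other (4 states) tracks the count of `0`s, saturating at 3. Each combined state is a pair, one component from each; accept when both components accept. After merging equivalent states the machine shrinks.
A 6-state machine:
        0   1  
>  S0   S1  S2 
   S1   S3  S4 
   S2   S4  S0 
 * S3   S5  S5 
   S4   S5  S1 
   S5   S3  S3 
(> = start, * = accepting)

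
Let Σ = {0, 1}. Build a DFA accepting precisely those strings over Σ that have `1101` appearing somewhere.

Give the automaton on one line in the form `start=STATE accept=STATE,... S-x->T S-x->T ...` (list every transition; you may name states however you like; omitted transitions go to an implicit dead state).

start=S0 accept=S4 S0-0->S0 S0-1->S1 S1-0->S0 S1-1->S2 S2-0->S3 S2-1->S2 S3-0->S0 S3-1->S4 S4-0->S4 S4-1->S4

Track how much of `1101` has been matched so far: state S0 is no progress, S4 is the absorbing accept state reached once `1101` has occurred. Intermediate states record partial matches; on a mismatch, fall back to the longest reusable overlap.
With 5 states:
        0   1  
>  S0   S0  S1 
   S1   S0  S2 
   S2   S3  S2 
   S3   S0  S4 
 * S4   S4  S4 
(> = start, * = accepting)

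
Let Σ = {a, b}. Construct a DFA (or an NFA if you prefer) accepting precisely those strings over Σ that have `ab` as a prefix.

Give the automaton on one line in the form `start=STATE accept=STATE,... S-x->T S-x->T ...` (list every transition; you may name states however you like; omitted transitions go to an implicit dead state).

Walk along `ab` while the input agrees: from s0 take `a` to s1, and so on. Any deviation drops to the rejecting sink s3. Once s2 is reached the prefix is confirmed and every continuation is accepted.
        a   b  
>  s0   s1  s3 
   s1   s3  s2 
 * s2   s2  s2 
   s3   s3  s3 
(> = start, * = accepting)

start=s0 accept=s2 s0-a->s1 s0-b->s3 s1-a->s3 s1-b->s2 s2-a->s2 s2-b->s2 s3-a->s3 s3-b->s3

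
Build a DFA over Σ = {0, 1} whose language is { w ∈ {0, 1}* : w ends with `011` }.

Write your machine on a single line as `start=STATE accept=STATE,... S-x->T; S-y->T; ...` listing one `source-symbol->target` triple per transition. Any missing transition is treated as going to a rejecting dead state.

Let each state record the length of the longest suffix of the input read so far that is also a prefix of `011`. q1 means the last symbol is `0`; q2 means the last 2 symbols are `01`; q3 means the last 3 symbols are `011`. Accept only at q3, where the string currently ends in `011`.
With 4 states:
        0   1  
>  q0   q1  q0 
   q1   q1  q2 
   q2   q1  q3 
 * q3   q1  q0 
(> = start, * = accepting)

start=q0; accept=q3; q0-0->q1; q0-1->q0; q1-0->q1; q1-1->q2; q2-0->q1; q2-1->q3; q3-0->q1; q3-1->q0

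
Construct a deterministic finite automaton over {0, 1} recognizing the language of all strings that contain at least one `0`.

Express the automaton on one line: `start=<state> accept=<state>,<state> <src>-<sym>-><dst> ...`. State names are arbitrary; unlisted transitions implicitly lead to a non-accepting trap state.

start=s0 accept=s1,s2 s0-0->s1 s0-1->s0 s1-0->s2 s1-1->s1 s2-0->s2 s2-1->s2

Only the number of `0`s matters, and only up to 2. Make a chain s0 → s1 → s2 advanced by each `0` (with s2 absorbing); every other symbol self-loops. The accepting set is {s1, s2}.
3 states suffice.
        0   1  
>  s0   s1  s0 
 * s1   s2  s1 
 * s2   s2  s2 
(> = start, * = accepting)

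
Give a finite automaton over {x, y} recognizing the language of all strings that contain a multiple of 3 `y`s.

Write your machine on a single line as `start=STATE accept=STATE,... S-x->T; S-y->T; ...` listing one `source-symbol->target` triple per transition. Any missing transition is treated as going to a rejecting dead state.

The only thing that matters is how many `y`s have appeared, reduced mod 3. Use one state per residue: s0 for 0, …, s2 for 2. Reading `y` moves to the next residue; anything else stays put. s0 is accepting.
3 states suffice.
        x   y  
>* s0   s0  s1 
   s1   s1  s2 
   s2   s2  s0 
(> = start, * = accepting)

start=s0; accept=s0; s0-x->s0; s0-y->s1; s1-x->s1; s1-y->s2; s2-x->s2; s2-y->s0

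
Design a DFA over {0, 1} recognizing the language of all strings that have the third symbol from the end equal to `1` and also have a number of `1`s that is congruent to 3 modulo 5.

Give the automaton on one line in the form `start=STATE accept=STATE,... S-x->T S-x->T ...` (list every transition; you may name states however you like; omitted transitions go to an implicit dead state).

start=q0 accept=q6,q9,q10,q14 q0-0->q0 q0-1->q1 q1-0->q2 q1-1->q3 q2-0->q2 q2-1->q4 q3-0->q5 q3-1->q6 q4-0->q5 q4-1->q7 q5-0->q8 q5-1->q9 q6-0->q10 q6-1->q11 q7-0->q10 q7-1->q11 q8-0->q8 q8-1->q12 q9-0->q13 q9-1->q11 q10-0->q14 q10-1->q11 q11-0->q11 q11-1->q0 q12-0->q13 q12-1->q11 q13-0->q14 q13-1->q11 q14-0->q15 q14-1->q11 q15-0->q15 q15-1->q11

Build one automaton per condition and run them in lockstep. The first has 15 states tracking the last 3 symbols read; the second has 5 states tracking the count of `1`s modulo 5. A product state is a pair (one from each), accepting exactly when both do. Equivalent product states are then merged.
A 16-state machine:
          0    1  
>  q0     q0   q1 
   q1     q2   q3 
   q2     q2   q4 
   q3     q5   q6 
   q4     q5   q7 
   q5     q8   q9 
 * q6    q10  q11 
   q7    q10  q11 
   q8     q8  q12 
 * q9    q13  q11 
 * q10   q14  q11 
   q11   q11   q0 
   q12   q13  q11 
   q13   q14  q11 
 * q14   q15  q11 
   q15   q15  q11 
(> = start, * = accepting)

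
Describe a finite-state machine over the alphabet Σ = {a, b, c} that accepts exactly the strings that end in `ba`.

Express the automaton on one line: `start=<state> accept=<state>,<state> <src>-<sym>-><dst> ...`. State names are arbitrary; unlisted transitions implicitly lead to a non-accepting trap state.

start=q0 accept=q2 q0-a->q0 q0-b->q1 q0-c->q0 q1-a->q2 q1-b->q1 q1-c->q0 q2-a->q0 q2-b->q1 q2-c->q0

Let each state record the length of the longest suffix of the input read so far that is also a prefix of `ba`. q1 means the last symbol is `b`; q2 means the last 2 symbols are `ba`. Accept only at q2, where the string currently ends in `ba`.
With 3 states:
        a   b   c  
>  q0   q0  q1  q0 
   q1   q2  q1  q0 
 * q2   q0  q1  q0 
(> = start, * = accepting)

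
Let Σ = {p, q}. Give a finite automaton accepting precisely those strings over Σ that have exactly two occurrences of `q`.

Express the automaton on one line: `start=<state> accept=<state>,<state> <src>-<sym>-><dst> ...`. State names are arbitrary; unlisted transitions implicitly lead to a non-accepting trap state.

Only the number of `q`s matters, and only up to 3. Make a chain S0 → S1 → S2 → S3 advanced by each `q` (with S3 absorbing); every other symbol self-loops. The accepting set is {S2}.
4 states suffice.
        p   q  
>  S0   S0  S1 
   S1   S1  S2 
 * S2   S2  S3 
   S3   S3  S3 
(> = start, * = accepting)

start=S0 accept=S2 S0-p->S0 S0-q->S1 S1-p->S1 S1-q->S2 S2-p->S2 S2-q->S3 S3-p->S3 S3-q->S3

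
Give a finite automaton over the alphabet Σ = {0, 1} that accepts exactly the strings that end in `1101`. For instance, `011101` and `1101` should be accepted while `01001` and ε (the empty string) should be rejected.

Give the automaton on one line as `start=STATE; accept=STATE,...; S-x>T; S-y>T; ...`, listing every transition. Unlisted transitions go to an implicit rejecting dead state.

Remember how much of `1101` the current input suffix matches. State q0 means no match yet; q1 means the last symbol is `1`; q2 means the last 2 symbols are `11`; q3 means the last 3 symbols are `110`; q4 means the last 4 symbols are `1101`. Only q4 accepts. On a mismatch, fall back to the longest proper suffix that is still a prefix of `1101`.
A 5-state machine:
        0   1  
>  q0   q0  q1 
   q1   q0  q2 
   q2   q3  q2 
   q3   q0  q4 
 * q4   q0  q2 
(> = start, * = accepting)

start=q0; accept=q4; q0-0>q0; q0-1>q1; q1-0>q0; q1-1>q2; q2-0>q3; q2-1>q2; q3-0>q0; q3-1>q4; q4-0>q0; q4-1>q2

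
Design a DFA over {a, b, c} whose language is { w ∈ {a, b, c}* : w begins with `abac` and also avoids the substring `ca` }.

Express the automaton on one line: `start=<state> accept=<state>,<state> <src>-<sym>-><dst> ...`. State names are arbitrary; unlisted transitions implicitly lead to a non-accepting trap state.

start=s0 accept=s7,s9 s0-a->s1 s0-b->s2 s0-c->s3 s1-a->s2 s1-b->s4 s1-c->s3 s2-a->s2 s2-b->s2 s2-c->s3 s3-a->s5 s3-b->s2 s3-c->s3 s4-a->s6 s4-b->s2 s4-c->s3 s5-a->s5 s5-b->s5 s5-c->s5 s6-a->s2 s6-b->s2 s6-c->s7 s7-a->s8 s7-b->s9 s7-c->s7 s8-a->s8 s8-b->s8 s8-c->s8 s9-a->s9 s9-b->s9 s9-c->s7

Handle the two conditions separately and then intersect. The first has 6 states tracking whether the input so far still matches the prefix `abac`; the second has 3 states tracking partial matches of the forbidden pattern `ca`. A product state is a pair (one from each), accepting exactly when both do.
A 10-state machine:
        a   b   c  
>  s0   s1  s2  s3 
   s1   s2  s4  s3 
   s2   s2  s2  s3 
   s3   s5  s2  s3 
   s4   s6  s2  s3 
   s5   s5  s5  s5 
   s6   s2  s2  s7 
 * s7   s8  s9  s7 
   s8   s8  s8  s8 
 * s9   s9  s9  s7 
(> = start, * = accepting)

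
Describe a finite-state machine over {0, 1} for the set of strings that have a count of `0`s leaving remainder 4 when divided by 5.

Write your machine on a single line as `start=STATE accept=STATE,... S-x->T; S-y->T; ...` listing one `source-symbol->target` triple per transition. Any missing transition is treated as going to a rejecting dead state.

start=S0; accept=S4; S0-0->S1; S0-1->S0; S1-0->S2; S1-1->S1; S2-0->S3; S2-1->S2; S3-0->S4; S3-1->S3; S4-0->S0; S4-1->S4

Keep the running count of `0`s modulo 5: each `0` advances along the cycle S0 → S1 → S2 → S3 → S4 → S0 while other symbols loop. Accept at S4.
With 5 states:
        0   1  
>  S0   S1  S0 
   S1   S2  S1 
   S2   S3  S2 
   S3   S4  S3 
 * S4   S0  S4 
(> = start, * = accepting)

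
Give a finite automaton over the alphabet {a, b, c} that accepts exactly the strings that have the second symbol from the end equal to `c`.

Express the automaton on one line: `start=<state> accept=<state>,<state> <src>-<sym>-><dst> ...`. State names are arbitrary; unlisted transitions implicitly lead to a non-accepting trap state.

A DFA must remember the last 2 symbols (since which symbol is second-to-last isn't known until the input ends). Use one state per possible window of the last ≤2 symbols; accept from those whose window starts with `c`.
13 states suffice.
          a    b    c  
>  s0     s1   s2   s3 
   s1     s4   s5   s6 
   s2     s7   s8   s9 
   s3    s10  s11  s12 
   s4     s4   s5   s6 
   s5     s7   s8   s9 
   s6    s10  s11  s12 
   s7     s4   s5   s6 
   s8     s7   s8   s9 
   s9    s10  s11  s12 
 * s10    s4   s5   s6 
 * s11    s7   s8   s9 
 * s12   s10  s11  s12 
(> = start, * = accepting)

start=s0 accept=s10,s11,s12 s0-a->s1 s0-b->s2 s0-c->s3 s1-a->s4 s1-b->s5 s1-c->s6 s2-a->s7 s2-b->s8 s2-c->s9 s3-a->s10 s3-b->s11 s3-c->s12 s4-a->s4 s4-b->s5 s4-c->s6 s5-a->s7 s5-b->s8 s5-c->s9 s6-a->s10 s6-b->s11 s6-c->s12 s7-a->s4 s7-b->s5 s7-c->s6 s8-a->s7 s8-b->s8 s8-c->s9 s9-a->s10 s9-b->s11 s9-c->s12 s10-a->s4 s10-b->s5 s10-c->s6 s11-a->s7 s11-b->s8 s11-c->s9 s12-a->s10 s12-b->s11 s12-c->s12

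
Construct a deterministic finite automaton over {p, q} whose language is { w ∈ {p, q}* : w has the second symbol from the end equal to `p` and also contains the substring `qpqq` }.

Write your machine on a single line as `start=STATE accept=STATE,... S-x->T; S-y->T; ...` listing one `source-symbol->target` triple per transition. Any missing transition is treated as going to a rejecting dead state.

start=A; accept=G,H; A-p->A; A-q->B; B-p->C; B-q->B; C-p->A; C-q->D; D-p->C; D-q->E; E-p->F; E-q->E; F-p->G; F-q->H; G-p->G; G-q->H; H-p->F; H-q->E

Run two small machines in parallel and take their product. The first has 7 states tracking the last 2 symbols read; the second has 5 states tracking whether and how much of `qpqq` has been seen. A product state is a pair (one from each), accepting exactly when both do. Equivalent product states are then merged.
An 8-state machine:
       p  q 
>  A   A  B 
   B   C  B 
   C   A  D 
   D   C  E 
   E   F  E 
   F   G  H 
 * G   G  H 
 * H   F  E 
(> = start, * = accepting)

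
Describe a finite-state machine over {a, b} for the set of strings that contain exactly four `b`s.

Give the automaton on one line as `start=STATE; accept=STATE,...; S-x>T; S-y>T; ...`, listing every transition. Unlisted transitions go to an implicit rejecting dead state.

Count `b`s, saturating at 5: states s0 through s4 mean 0 through 4 `b`s seen; s5 means more than 4. Each `b` increments (capped at s5); other symbols loop. Accept from {s4}.
A 6-state machine:
        a   b  
>  s0   s0  s1 
   s1   s1  s2 
   s2   s2  s3 
   s3   s3  s4 
 * s4   s4  s5 
   s5   s5  s5 
(> = start, * = accepting)

start=s0; accept=s4; s0-a>s0; s0-b>s1; s1-a>s1; s1-b>s2; s2-a>s2; s2-b>s3; s3-a>s3; s3-b>s4; s4-a>s4; s4-b>s5; s5-a>s5; s5-b>s5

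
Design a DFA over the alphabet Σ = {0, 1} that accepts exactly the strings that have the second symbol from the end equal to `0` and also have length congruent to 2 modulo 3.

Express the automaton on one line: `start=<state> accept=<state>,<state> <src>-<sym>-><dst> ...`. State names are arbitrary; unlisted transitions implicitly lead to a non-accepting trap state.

start=s0 accept=s3 s0-0->s1 s0-1->s2 s1-0->s3 s1-1->s3 s2-0->s4 s2-1->s4 s3-0->s0 s3-1->s0 s4-0->s0 s4-1->s0

Handle the two conditions separately and then intersect. One (7 states) tracks the last 2 symbols read; the other (3 states) tracks the input length modulo 3. Each combined state is a pair, one component from each; accept when both components accept. Minimizing collapses redundant product states.
With 5 states:
        0   1  
>  s0   s1  s2 
   s1   s3  s3 
   s2   s4  s4 
 * s3   s0  s0 
   s4   s0  s0 
(> = start, * = accepting)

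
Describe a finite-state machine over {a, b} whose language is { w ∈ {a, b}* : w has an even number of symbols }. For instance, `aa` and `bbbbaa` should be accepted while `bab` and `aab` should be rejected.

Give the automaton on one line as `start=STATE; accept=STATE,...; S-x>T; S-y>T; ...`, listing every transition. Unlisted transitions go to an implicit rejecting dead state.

start=S0; accept=S0; S0-a>S1; S0-b>S1; S1-a>S0; S1-b>S0

Only the length mod 2 matters, so use a 2-cycle: from any state, every input symbol moves to the next state, wrapping S1 back to S0. Mark S0 accepting.
2 states suffice.
        a   b  
>* S0   S1  S1 
   S1   S0  S0 
(> = start, * = accepting)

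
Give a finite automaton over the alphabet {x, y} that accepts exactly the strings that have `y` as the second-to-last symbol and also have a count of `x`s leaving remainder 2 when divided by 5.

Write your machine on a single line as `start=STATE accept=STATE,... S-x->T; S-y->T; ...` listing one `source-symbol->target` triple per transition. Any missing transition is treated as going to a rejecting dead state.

start=S0; accept=S6,S8; S0-x->S1; S0-y->S0; S1-x->S2; S1-y->S3; S2-x->S4; S2-y->S5; S3-x->S6; S3-y->S3; S4-x->S7; S4-y->S4; S5-x->S4; S5-y->S8; S6-x->S4; S6-y->S5; S7-x->S0; S7-y->S7; S8-x->S4; S8-y->S8

Build one automaton per condition and run them in lockstep. The first has 7 states tracking the last 2 symbols read; the second has 5 states tracking the count of `x`s modulo 5. A product state is a pair (one from each), accepting exactly when both do. After merging equivalent states the machine shrinks.
A 9-state machine:
        x   y  
>  S0   S1  S0 
   S1   S2  S3 
   S2   S4  S5 
   S3   S6  S3 
   S4   S7  S4 
   S5   S4  S8 
 * S6   S4  S5 
   S7   S0  S7 
 * S8   S4  S8 
(> = start, * = accepting)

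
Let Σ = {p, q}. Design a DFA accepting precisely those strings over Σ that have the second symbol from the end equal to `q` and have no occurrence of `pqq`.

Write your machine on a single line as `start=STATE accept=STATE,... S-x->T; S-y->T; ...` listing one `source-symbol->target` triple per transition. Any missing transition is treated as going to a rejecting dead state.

Run two small machines in parallel and take their product. One (7 states) tracks the last 2 symbols read; the other (4 states) tracks partial matches of the forbidden pattern `pqq`. Each combined state is a pair, one component from each; accept when both components accept.
       p  q 
>  A   B  C 
   B   D  E 
   C   F  G 
   D   D  E 
   E   F  H 
 * F   D  E 
 * G   F  G 
   H   I  H 
   I   J  K 
   J   J  K 
   K   I  H 
(> = start, * = accepting)

start=A; accept=F,G; A-p->B; A-q->C; B-p->D; B-q->E; C-p->F; C-q->G; D-p->D; D-q->E; E-p->F; E-q->H; F-p->D; F-q->E; G-p->F; G-q->G; H-p->I; H-q->H; I-p->J; I-q->K; J-p->J; J-q->K; K-p->I; K-q->H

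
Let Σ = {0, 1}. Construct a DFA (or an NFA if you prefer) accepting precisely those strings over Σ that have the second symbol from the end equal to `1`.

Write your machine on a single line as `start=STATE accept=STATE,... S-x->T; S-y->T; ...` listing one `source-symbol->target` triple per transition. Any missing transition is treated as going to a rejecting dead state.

A DFA must remember the last 2 symbols (since which symbol is second-to-last isn't known until the input ends). Use one state per possible window of the last ≤2 symbols; accept from those whose window starts with `1`.
7 states suffice.
        0   1  
>  S0   S1  S2 
   S1   S3  S4 
   S2   S5  S6 
   S3   S3  S4 
   S4   S5  S6 
 * S5   S3  S4 
 * S6   S5  S6 
(> = start, * = accepting)

start=S0; accept=S5,S6; S0-0->S1; S0-1->S2; S1-0->S3; S1-1->S4; S2-0->S5; S2-1->S6; S3-0->S3; S3-1->S4; S4-0->S5; S4-1->S6; S5-0->S3; S5-1->S4; S6-0->S5; S6-1->S6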